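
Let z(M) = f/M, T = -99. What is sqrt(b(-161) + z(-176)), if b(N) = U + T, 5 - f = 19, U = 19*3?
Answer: I*sqrt(81158)/44 ≈ 6.4746*I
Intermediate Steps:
U = 57
f = -14 (f = 5 - 1*19 = 5 - 19 = -14)
b(N) = -42 (b(N) = 57 - 99 = -42)
z(M) = -14/M
sqrt(b(-161) + z(-176)) = sqrt(-42 - 14/(-176)) = sqrt(-42 - 14*(-1/176)) = sqrt(-42 + 7/88) = sqrt(-3689/88) = I*sqrt(81158)/44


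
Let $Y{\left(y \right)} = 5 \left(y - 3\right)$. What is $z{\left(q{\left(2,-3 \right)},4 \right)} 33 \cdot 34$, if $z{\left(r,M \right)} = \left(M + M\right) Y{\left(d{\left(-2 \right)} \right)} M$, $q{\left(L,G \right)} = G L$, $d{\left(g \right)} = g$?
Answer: $-897600$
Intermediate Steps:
$Y{\left(y \right)} = -15 + 5 y$ ($Y{\left(y \right)} = 5 \left(-3 + y\right) = -15 + 5 y$)
$z{\left(r,M \right)} = - 50 M^{2}$ ($z{\left(r,M \right)} = \left(M + M\right) \left(-15 + 5 \left(-2\right)\right) M = 2 M \left(-15 - 10\right) M = 2 M \left(-25\right) M = - 50 M M = - 50 M^{2}$)
$z{\left(q{\left(2,-3 \right)},4 \right)} 33 \cdot 34 = - 50 \cdot 4^{2} \cdot 33 \cdot 34 = \left(-50\right) 16 \cdot 33 \cdot 34 = \left(-800\right) 33 \cdot 34 = \left(-26400\right) 34 = -897600$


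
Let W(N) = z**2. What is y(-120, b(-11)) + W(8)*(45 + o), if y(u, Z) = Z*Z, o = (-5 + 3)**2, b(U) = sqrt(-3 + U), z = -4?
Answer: 770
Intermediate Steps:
W(N) = 16 (W(N) = (-4)**2 = 16)
o = 4 (o = (-2)**2 = 4)
y(u, Z) = Z**2
y(-120, b(-11)) + W(8)*(45 + o) = (sqrt(-3 - 11))**2 + 16*(45 + 4) = (sqrt(-14))**2 + 16*49 = (I*sqrt(14))**2 + 784 = -14 + 784 = 770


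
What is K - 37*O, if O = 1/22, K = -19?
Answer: -455/22 ≈ -20.682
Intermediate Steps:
O = 1/22 ≈ 0.045455
K - 37*O = -19 - 37*1/22 = -19 - 37/22 = -455/22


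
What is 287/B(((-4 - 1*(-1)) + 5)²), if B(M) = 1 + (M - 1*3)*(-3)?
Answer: -287/2 ≈ -143.50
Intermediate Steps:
B(M) = 10 - 3*M (B(M) = 1 + (M - 3)*(-3) = 1 + (-3 + M)*(-3) = 1 + (9 - 3*M) = 10 - 3*M)
287/B(((-4 - 1*(-1)) + 5)²) = 287/(10 - 3*((-4 - 1*(-1)) + 5)²) = 287/(10 - 3*((-4 + 1) + 5)²) = 287/(10 - 3*(-3 + 5)²) = 287/(10 - 3*2²) = 287/(10 - 3*4) = 287/(10 - 12) = 287/(-2) = 287*(-½) = -287/2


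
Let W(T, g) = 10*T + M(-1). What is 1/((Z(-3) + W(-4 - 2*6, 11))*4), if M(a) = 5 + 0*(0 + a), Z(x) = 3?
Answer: -1/608 ≈ -0.0016447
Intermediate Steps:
M(a) = 5 (M(a) = 5 + 0*a = 5 + 0 = 5)
W(T, g) = 5 + 10*T (W(T, g) = 10*T + 5 = 5 + 10*T)
1/((Z(-3) + W(-4 - 2*6, 11))*4) = 1/((3 + (5 + 10*(-4 - 2*6)))*4) = 1/((3 + (5 + 10*(-4 - 12)))*4) = 1/((3 + (5 + 10*(-16)))*4) = 1/((3 + (5 - 160))*4) = 1/((3 - 155)*4) = 1/(-152*4) = 1/(-608) = -1/608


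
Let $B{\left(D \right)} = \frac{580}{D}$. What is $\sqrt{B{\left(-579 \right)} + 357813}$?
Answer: $\frac{\sqrt{119953252113}}{579} \approx 598.17$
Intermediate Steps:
$\sqrt{B{\left(-579 \right)} + 357813} = \sqrt{\frac{580}{-579} + 357813} = \sqrt{580 \left(- \frac{1}{579}\right) + 357813} = \sqrt{- \frac{580}{579} + 357813} = \sqrt{\frac{207173147}{579}} = \frac{\sqrt{119953252113}}{579}$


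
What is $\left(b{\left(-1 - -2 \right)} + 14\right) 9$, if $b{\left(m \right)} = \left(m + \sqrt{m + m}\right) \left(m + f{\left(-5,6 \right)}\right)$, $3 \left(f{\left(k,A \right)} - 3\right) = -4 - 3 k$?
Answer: $195 + 69 \sqrt{2} \approx 292.58$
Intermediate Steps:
$f{\left(k,A \right)} = \frac{5}{3} - k$ ($f{\left(k,A \right)} = 3 + \frac{-4 - 3 k}{3} = 3 - \left(\frac{4}{3} + k\right) = \frac{5}{3} - k$)
$b{\left(m \right)} = \left(\frac{20}{3} + m\right) \left(m + \sqrt{2} \sqrt{m}\right)$ ($b{\left(m \right)} = \left(m + \sqrt{m + m}\right) \left(m + \left(\frac{5}{3} - -5\right)\right) = \left(m + \sqrt{2 m}\right) \left(m + \left(\frac{5}{3} + 5\right)\right) = \left(m + \sqrt{2} \sqrt{m}\right) \left(m + \frac{20}{3}\right) = \left(m + \sqrt{2} \sqrt{m}\right) \left(\frac{20}{3} + m\right) = \left(\frac{20}{3} + m\right) \left(m + \sqrt{2} \sqrt{m}\right)$)
$\left(b{\left(-1 - -2 \right)} + 14\right) 9 = \left(\left(\left(-1 - -2\right)^{2} + \frac{20 \left(-1 - -2\right)}{3} + \sqrt{2} \left(-1 - -2\right)^{\frac{3}{2}} + \frac{20 \sqrt{2} \sqrt{-1 - -2}}{3}\right) + 14\right) 9 = \left(\left(\left(-1 + 2\right)^{2} + \frac{20 \left(-1 + 2\right)}{3} + \sqrt{2} \left(-1 + 2\right)^{\frac{3}{2}} + \frac{20 \sqrt{2} \sqrt{-1 + 2}}{3}\right) + 14\right) 9 = \left(\left(1^{2} + \frac{20}{3} \cdot 1 + \sqrt{2} \cdot 1^{\frac{3}{2}} + \frac{20 \sqrt{2} \sqrt{1}}{3}\right) + 14\right) 9 = \left(\left(1 + \frac{20}{3} + \sqrt{2} \cdot 1 + \frac{20}{3} \sqrt{2} \cdot 1\right) + 14\right) 9 = \left(\left(1 + \frac{20}{3} + \sqrt{2} + \frac{20 \sqrt{2}}{3}\right) + 14\right) 9 = \left(\left(\frac{23}{3} + \frac{23 \sqrt{2}}{3}\right) + 14\right) 9 = \left(\frac{65}{3} + \frac{23 \sqrt{2}}{3}\right) 9 = 195 + 69 \sqrt{2}$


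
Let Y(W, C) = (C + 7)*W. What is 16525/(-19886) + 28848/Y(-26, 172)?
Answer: -325289339/46274722 ≈ -7.0295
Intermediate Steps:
Y(W, C) = W*(7 + C) (Y(W, C) = (7 + C)*W = W*(7 + C))
16525/(-19886) + 28848/Y(-26, 172) = 16525/(-19886) + 28848/((-26*(7 + 172))) = 16525*(-1/19886) + 28848/((-26*179)) = -16525/19886 + 28848/(-4654) = -16525/19886 + 28848*(-1/4654) = -16525/19886 - 14424/2327 = -325289339/46274722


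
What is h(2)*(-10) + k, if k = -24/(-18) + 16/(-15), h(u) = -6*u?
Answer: 1804/15 ≈ 120.27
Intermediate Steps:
k = 4/15 (k = -24*(-1/18) + 16*(-1/15) = 4/3 - 16/15 = 4/15 ≈ 0.26667)
h(2)*(-10) + k = -6*2*(-10) + 4/15 = -12*(-10) + 4/15 = 120 + 4/15 = 1804/15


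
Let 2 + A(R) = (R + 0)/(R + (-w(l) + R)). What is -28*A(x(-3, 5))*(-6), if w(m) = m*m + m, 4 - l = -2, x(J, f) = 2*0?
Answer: -336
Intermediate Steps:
x(J, f) = 0
l = 6 (l = 4 - 1*(-2) = 4 + 2 = 6)
w(m) = m + m² (w(m) = m² + m = m + m²)
A(R) = -2 + R/(-42 + 2*R) (A(R) = -2 + (R + 0)/(R + (-6*(1 + 6) + R)) = -2 + R/(R + (-6*7 + R)) = -2 + R/(R + (-1*42 + R)) = -2 + R/(R + (-42 + R)) = -2 + R/(-42 + 2*R))
-28*A(x(-3, 5))*(-6) = -42*(28 - 1*0)/(-21 + 0)*(-6) = -42*(28 + 0)/(-21)*(-6) = -42*(-1)*28/21*(-6) = -28*(-2)*(-6) = 56*(-6) = -336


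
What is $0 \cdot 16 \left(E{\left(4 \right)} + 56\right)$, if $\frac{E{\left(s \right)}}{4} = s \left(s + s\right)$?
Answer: $0$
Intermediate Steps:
$E{\left(s \right)} = 8 s^{2}$ ($E{\left(s \right)} = 4 s \left(s + s\right) = 4 s 2 s = 4 \cdot 2 s^{2} = 8 s^{2}$)
$0 \cdot 16 \left(E{\left(4 \right)} + 56\right) = 0 \cdot 16 \left(8 \cdot 4^{2} + 56\right) = 0 \left(8 \cdot 16 + 56\right) = 0 \left(128 + 56\right) = 0 \cdot 184 = 0$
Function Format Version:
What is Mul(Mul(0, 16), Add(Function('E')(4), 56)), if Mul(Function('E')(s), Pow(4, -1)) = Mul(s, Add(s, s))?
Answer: 0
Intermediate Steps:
Function('E')(s) = Mul(8, Pow(s, 2)) (Function('E')(s) = Mul(4, Mul(s, Add(s, s))) = Mul(4, Mul(s, Mul(2, s))) = Mul(4, Mul(2, Pow(s, 2))) = Mul(8, Pow(s, 2)))
Mul(Mul(0, 16), Add(Function('E')(4), 56)) = Mul(Mul(0, 16), Add(Mul(8, Pow(4, 2)), 56)) = Mul(0, Add(Mul(8, 16), 56)) = Mul(0, Add(128, 56)) = Mul(0, 184) = 0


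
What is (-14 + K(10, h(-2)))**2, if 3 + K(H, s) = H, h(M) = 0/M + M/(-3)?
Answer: 49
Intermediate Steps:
h(M) = -M/3 (h(M) = 0 + M*(-1/3) = 0 - M/3 = -M/3)
K(H, s) = -3 + H
(-14 + K(10, h(-2)))**2 = (-14 + (-3 + 10))**2 = (-14 + 7)**2 = (-7)**2 = 49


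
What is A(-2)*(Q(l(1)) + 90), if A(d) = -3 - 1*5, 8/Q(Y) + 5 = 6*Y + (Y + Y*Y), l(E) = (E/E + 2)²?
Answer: -100144/139 ≈ -720.46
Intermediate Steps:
l(E) = 9 (l(E) = (1 + 2)² = 3² = 9)
Q(Y) = 8/(-5 + Y² + 7*Y) (Q(Y) = 8/(-5 + (6*Y + (Y + Y*Y))) = 8/(-5 + (6*Y + (Y + Y²))) = 8/(-5 + (Y² + 7*Y)) = 8/(-5 + Y² + 7*Y))
A(d) = -8 (A(d) = -3 - 5 = -8)
A(-2)*(Q(l(1)) + 90) = -8*(8/(-5 + 9² + 7*9) + 90) = -8*(8/(-5 + 81 + 63) + 90) = -8*(8/139 + 90) = -8*12518/139 = -100144/139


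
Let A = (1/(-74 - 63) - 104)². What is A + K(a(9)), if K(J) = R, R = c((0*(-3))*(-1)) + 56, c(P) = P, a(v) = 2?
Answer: 204085065/18769 ≈ 10874.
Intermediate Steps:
A = 203034001/18769 (A = (1/(-137) - 104)² = (-1/137 - 104)² = (-14249/137)² = 203034001/18769 ≈ 10818.)
R = 56 (R = (0*(-3))*(-1) + 56 = 0*(-1) + 56 = 0 + 56 = 56)
K(J) = 56
A + K(a(9)) = 203034001/18769 + 56 = 204085065/18769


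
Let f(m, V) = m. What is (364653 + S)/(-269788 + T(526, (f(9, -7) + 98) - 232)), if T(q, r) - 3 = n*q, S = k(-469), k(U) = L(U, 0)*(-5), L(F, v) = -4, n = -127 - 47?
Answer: -364673/361309 ≈ -1.0093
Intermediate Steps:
n = -174
k(U) = 20 (k(U) = -4*(-5) = 20)
S = 20
T(q, r) = 3 - 174*q
(364653 + S)/(-269788 + T(526, (f(9, -7) + 98) - 232)) = (364653 + 20)/(-269788 + (3 - 174*526)) = 364673/(-269788 + (3 - 91524)) = 364673/(-269788 - 91521) = 364673/(-361309) = 364673*(-1/361309) = -364673/361309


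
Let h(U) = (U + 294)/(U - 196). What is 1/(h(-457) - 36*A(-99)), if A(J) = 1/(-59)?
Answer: 38527/33125 ≈ 1.1631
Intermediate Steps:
h(U) = (294 + U)/(-196 + U)
A(J) = -1/59
1/(h(-457) - 36*A(-99)) = 1/((294 - 457)/(-196 - 457) - 36*(-1/59)) = 1/(-163/(-653) + 36/59) = 1/(-1/653*(-163) + 36/59) = 1/(163/653 + 36/59) = 1/(33125/38527) = 38527/33125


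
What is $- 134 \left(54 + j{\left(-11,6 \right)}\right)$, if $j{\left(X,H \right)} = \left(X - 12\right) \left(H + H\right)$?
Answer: $29748$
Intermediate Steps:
$j{\left(X,H \right)} = 2 H \left(-12 + X\right)$ ($j{\left(X,H \right)} = \left(-12 + X\right) 2 H = 2 H \left(-12 + X\right)$)
$- 134 \left(54 + j{\left(-11,6 \right)}\right) = - 134 \left(54 + 2 \cdot 6 \left(-12 - 11\right)\right) = - 134 \left(54 + 2 \cdot 6 \left(-23\right)\right) = - 134 \left(54 - 276\right) = \left(-134\right) \left(-222\right) = 29748$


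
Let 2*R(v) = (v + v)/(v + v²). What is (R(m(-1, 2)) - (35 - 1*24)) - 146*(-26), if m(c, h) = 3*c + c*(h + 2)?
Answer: 22709/6 ≈ 3784.8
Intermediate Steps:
m(c, h) = 3*c + c*(2 + h)
R(v) = v/(v + v²) (R(v) = ((v + v)/(v + v²))/2 = ((2*v)/(v + v²))/2 = (2*v/(v + v²))/2 = v/(v + v²))
(R(m(-1, 2)) - (35 - 1*24)) - 146*(-26) = (1/(1 - (5 + 2)) - (35 - 1*24)) - 146*(-26) = (1/(1 - 1*7) - (35 - 24)) + 3796 = (1/(1 - 7) - 1*11) + 3796 = (1/(-6) - 11) + 3796 = (-⅙ - 11) + 3796 = -67/6 + 3796 = 22709/6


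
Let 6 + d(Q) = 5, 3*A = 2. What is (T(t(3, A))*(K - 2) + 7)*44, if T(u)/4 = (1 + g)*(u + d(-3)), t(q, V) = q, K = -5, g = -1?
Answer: 308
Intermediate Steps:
A = ⅔ (A = (⅓)*2 = ⅔ ≈ 0.66667)
d(Q) = -1 (d(Q) = -6 + 5 = -1)
T(u) = 0 (T(u) = 4*((1 - 1)*(u - 1)) = 4*(0*(-1 + u)) = 4*0 = 0)
(T(t(3, A))*(K - 2) + 7)*44 = (0*(-5 - 2) + 7)*44 = (0*(-7) + 7)*44 = (0 + 7)*44 = 7*44 = 308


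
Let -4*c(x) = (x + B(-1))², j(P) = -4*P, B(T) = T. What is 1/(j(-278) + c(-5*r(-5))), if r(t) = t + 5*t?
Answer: -4/17753 ≈ -0.00022531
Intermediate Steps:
r(t) = 6*t
c(x) = -(-1 + x)²/4 (c(x) = -(x - 1)²/4 = -(-1 + x)²/4)
1/(j(-278) + c(-5*r(-5))) = 1/(-4*(-278) - (-1 - 30*(-5))²/4) = 1/(1112 - (-1 - 5*(-30))²/4) = 1/(1112 - (-1 + 150)²/4) = 1/(1112 - ¼*149²) = 1/(1112 - ¼*22201) = 1/(1112 - 22201/4) = 1/(-17753/4) = -4/17753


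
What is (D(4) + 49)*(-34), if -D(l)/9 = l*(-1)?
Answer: -2890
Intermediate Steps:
D(l) = 9*l (D(l) = -9*l*(-1) = -(-9)*l = 9*l)
(D(4) + 49)*(-34) = (9*4 + 49)*(-34) = (36 + 49)*(-34) = 85*(-34) = -2890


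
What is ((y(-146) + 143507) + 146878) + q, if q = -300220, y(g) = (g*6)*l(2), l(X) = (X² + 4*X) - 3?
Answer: -17719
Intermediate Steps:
l(X) = -3 + X² + 4*X
y(g) = 54*g (y(g) = (g*6)*(-3 + 2² + 4*2) = (6*g)*(-3 + 4 + 8) = (6*g)*9 = 54*g)
((y(-146) + 143507) + 146878) + q = ((54*(-146) + 143507) + 146878) - 300220 = ((-7884 + 143507) + 146878) - 300220 = (135623 + 146878) - 300220 = 282501 - 300220 = -17719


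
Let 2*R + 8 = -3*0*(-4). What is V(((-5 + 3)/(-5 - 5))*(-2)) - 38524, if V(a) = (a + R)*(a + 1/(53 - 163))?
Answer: -192611/5 ≈ -38522.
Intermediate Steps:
R = -4 (R = -4 + (-3*0*(-4))/2 = -4 + (0*(-4))/2 = -4 + (1/2)*0 = -4 + 0 = -4)
V(a) = (-4 + a)*(-1/110 + a) (V(a) = (a - 4)*(a + 1/(53 - 163)) = (-4 + a)*(a + 1/(-110)) = (-4 + a)*(a - 1/110) = (-4 + a)*(-1/110 + a))
V(((-5 + 3)/(-5 - 5))*(-2)) - 38524 = (2/55 + (((-5 + 3)/(-5 - 5))*(-2))**2 - 441*(-5 + 3)/(-5 - 5)*(-2)/110) - 38524 = (2/55 + (-2/(-10)*(-2))**2 - 441*(-2/(-10))*(-2)/110) - 38524 = (2/55 + (-2*(-1/10)*(-2))**2 - 441*(-2*(-1/10))*(-2)/110) - 38524 = (2/55 + ((1/5)*(-2))**2 - 441*(-2)/550) - 38524 = (2/55 + (-2/5)**2 - 441/110*(-2/5)) - 38524 = (2/55 + 4/25 + 441/275) - 38524 = 9/5 - 38524 = -192611/5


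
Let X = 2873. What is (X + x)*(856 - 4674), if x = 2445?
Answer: -20304124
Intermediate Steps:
(X + x)*(856 - 4674) = (2873 + 2445)*(856 - 4674) = 5318*(-3818) = -20304124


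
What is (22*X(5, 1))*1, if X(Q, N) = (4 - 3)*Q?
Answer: 110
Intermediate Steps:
X(Q, N) = Q (X(Q, N) = 1*Q = Q)
(22*X(5, 1))*1 = (22*5)*1 = 110*1 = 110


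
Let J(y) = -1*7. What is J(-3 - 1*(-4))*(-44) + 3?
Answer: 311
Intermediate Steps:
J(y) = -7
J(-3 - 1*(-4))*(-44) + 3 = -7*(-44) + 3 = 308 + 3 = 311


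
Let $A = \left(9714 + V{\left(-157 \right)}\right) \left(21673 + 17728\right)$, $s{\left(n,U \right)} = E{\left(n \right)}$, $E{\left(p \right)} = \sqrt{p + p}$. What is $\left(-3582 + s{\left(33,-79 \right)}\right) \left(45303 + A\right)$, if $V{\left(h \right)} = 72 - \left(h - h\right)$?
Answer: $-1381303337598 + 385623489 \sqrt{66} \approx -1.3782 \cdot 10^{12}$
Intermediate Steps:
$E{\left(p \right)} = \sqrt{2} \sqrt{p}$ ($E{\left(p \right)} = \sqrt{2 p} = \sqrt{2} \sqrt{p}$)
$s{\left(n,U \right)} = \sqrt{2} \sqrt{n}$
$V{\left(h \right)} = 72$ ($V{\left(h \right)} = 72 - 0 = 72 + 0 = 72$)
$A = 385578186$ ($A = \left(9714 + 72\right) \left(21673 + 17728\right) = 9786 \cdot 39401 = 385578186$)
$\left(-3582 + s{\left(33,-79 \right)}\right) \left(45303 + A\right) = \left(-3582 + \sqrt{2} \sqrt{33}\right) \left(45303 + 385578186\right) = \left(-3582 + \sqrt{66}\right) 385623489 = -1381303337598 + 385623489 \sqrt{66}$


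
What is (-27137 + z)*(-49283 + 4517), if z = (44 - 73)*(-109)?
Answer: 1073309616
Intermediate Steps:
z = 3161 (z = -29*(-109) = 3161)
(-27137 + z)*(-49283 + 4517) = (-27137 + 3161)*(-49283 + 4517) = -23976*(-44766) = 1073309616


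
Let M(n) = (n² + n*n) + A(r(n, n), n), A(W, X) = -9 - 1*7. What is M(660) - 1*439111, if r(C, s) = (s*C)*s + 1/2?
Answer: 432073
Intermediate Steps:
r(C, s) = ½ + C*s² (r(C, s) = (C*s)*s + ½ = C*s² + ½ = ½ + C*s²)
A(W, X) = -16 (A(W, X) = -9 - 7 = -16)
M(n) = -16 + 2*n² (M(n) = (n² + n*n) - 16 = (n² + n²) - 16 = 2*n² - 16 = -16 + 2*n²)
M(660) - 1*439111 = (-16 + 2*660²) - 1*439111 = (-16 + 2*435600) - 439111 = (-16 + 871200) - 439111 = 871184 - 439111 = 432073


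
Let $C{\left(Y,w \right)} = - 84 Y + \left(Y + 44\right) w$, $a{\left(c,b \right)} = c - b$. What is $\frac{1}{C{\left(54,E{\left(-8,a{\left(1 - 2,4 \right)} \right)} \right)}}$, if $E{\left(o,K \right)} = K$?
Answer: $- \frac{1}{5026} \approx -0.00019897$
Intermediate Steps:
$C{\left(Y,w \right)} = - 84 Y + w \left(44 + Y\right)$ ($C{\left(Y,w \right)} = - 84 Y + \left(44 + Y\right) w = - 84 Y + w \left(44 + Y\right)$)
$\frac{1}{C{\left(54,E{\left(-8,a{\left(1 - 2,4 \right)} \right)} \right)}} = \frac{1}{\left(-84\right) 54 + 44 \left(\left(1 - 2\right) - 4\right) + 54 \left(\left(1 - 2\right) - 4\right)} = \frac{1}{-4536 + 44 \left(\left(1 - 2\right) - 4\right) + 54 \left(\left(1 - 2\right) - 4\right)} = \frac{1}{-4536 + 44 \left(-1 - 4\right) + 54 \left(-1 - 4\right)} = \frac{1}{-4536 + 44 \left(-5\right) + 54 \left(-5\right)} = \frac{1}{-4536 - 220 - 270} = \frac{1}{-5026} = - \frac{1}{5026}$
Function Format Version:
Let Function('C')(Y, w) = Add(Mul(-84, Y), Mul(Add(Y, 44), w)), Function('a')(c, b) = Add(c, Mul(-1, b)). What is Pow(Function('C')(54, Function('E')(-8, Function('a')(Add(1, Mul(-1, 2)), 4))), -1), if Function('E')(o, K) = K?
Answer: Rational(-1, 5026) ≈ -0.00019897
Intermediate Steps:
Function('C')(Y, w) = Add(Mul(-84, Y), Mul(w, Add(44, Y))) (Function('C')(Y, w) = Add(Mul(-84, Y), Mul(Add(44, Y), w)) = Add(Mul(-84, Y), Mul(w, Add(44, Y))))
Pow(Function('C')(54, Function('E')(-8, Function('a')(Add(1, Mul(-1, 2)), 4))), -1) = Pow(Add(Mul(-84, 54), Mul(44, Add(Add(1, Mul(-1, 2)), Mul(-1, 4))), Mul(54, Add(Add(1, Mul(-1, 2)), Mul(-1, 4)))), -1) = Pow(Add(-4536, Mul(44, Add(Add(1, -2), -4)), Mul(54, Add(Add(1, -2), -4))), -1) = Pow(Add(-4536, Mul(44, Add(-1, -4)), Mul(54, Add(-1, -4))), -1) = Pow(Add(-4536, Mul(44, -5), Mul(54, -5)), -1) = Pow(Add(-4536, -220, -270), -1) = Pow(-5026, -1) = Rational(-1, 5026)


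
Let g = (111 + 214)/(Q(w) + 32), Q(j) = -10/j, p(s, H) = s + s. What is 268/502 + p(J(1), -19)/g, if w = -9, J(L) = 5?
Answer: 227986/146835 ≈ 1.5527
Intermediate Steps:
p(s, H) = 2*s
g = 2925/298 (g = (111 + 214)/(-10/(-9) + 32) = 325/(-10*(-⅑) + 32) = 325/(10/9 + 32) = 325/(298/9) = 325*(9/298) = 2925/298 ≈ 9.8154)
268/502 + p(J(1), -19)/g = 268/502 + (2*5)/(2925/298) = 268*(1/502) + 10*(298/2925) = 134/251 + 596/585 = 227986/146835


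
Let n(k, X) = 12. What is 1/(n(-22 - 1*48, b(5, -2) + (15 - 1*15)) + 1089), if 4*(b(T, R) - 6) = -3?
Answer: 1/1101 ≈ 0.00090826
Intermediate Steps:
b(T, R) = 21/4 (b(T, R) = 6 + (1/4)*(-3) = 6 - 3/4 = 21/4)
1/(n(-22 - 1*48, b(5, -2) + (15 - 1*15)) + 1089) = 1/(12 + 1089) = 1/1101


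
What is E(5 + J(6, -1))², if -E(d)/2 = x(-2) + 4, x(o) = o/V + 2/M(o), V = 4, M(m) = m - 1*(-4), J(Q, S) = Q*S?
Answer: 81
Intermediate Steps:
M(m) = 4 + m (M(m) = m + 4 = 4 + m)
x(o) = 2/(4 + o) + o/4 (x(o) = o/4 + 2/(4 + o) = 2/(4 + o) + o/4)
E(d) = -9 (E(d) = -2*((8 - 2*(4 - 2))/(4*(4 - 2)) + 4) = -2*((¼)*(8 - 2*2)/2 + 4) = -2*((¼)*(½)*(8 - 4) + 4) = -2*((¼)*(½)*4 + 4) = -2*(½ + 4) = -2*9/2 = -9)
E(5 + J(6, -1))² = (-9)² = 81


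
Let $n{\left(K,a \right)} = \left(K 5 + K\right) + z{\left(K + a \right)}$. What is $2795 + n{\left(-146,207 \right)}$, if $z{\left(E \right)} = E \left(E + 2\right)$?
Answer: $5762$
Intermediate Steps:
$z{\left(E \right)} = E \left(2 + E\right)$
$n{\left(K,a \right)} = 6 K + \left(K + a\right) \left(2 + K + a\right)$ ($n{\left(K,a \right)} = \left(K 5 + K\right) + \left(K + a\right) \left(2 + \left(K + a\right)\right) = \left(5 K + K\right) + \left(K + a\right) \left(2 + K + a\right) = 6 K + \left(K + a\right) \left(2 + K + a\right)$)
$2795 + n{\left(-146,207 \right)} = 2795 + \left(6 \left(-146\right) + \left(-146 + 207\right) \left(2 - 146 + 207\right)\right) = 2795 + \left(-876 + 61 \cdot 63\right) = 2795 + \left(-876 + 3843\right) = 2795 + 2967 = 5762$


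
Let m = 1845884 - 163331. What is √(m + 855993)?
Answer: √2538546 ≈ 1593.3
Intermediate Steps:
m = 1682553
√(m + 855993) = √(1682553 + 855993) = √2538546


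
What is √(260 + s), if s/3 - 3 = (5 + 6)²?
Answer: 2*√158 ≈ 25.140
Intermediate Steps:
s = 372 (s = 9 + 3*(5 + 6)² = 9 + 3*11² = 9 + 3*121 = 9 + 363 = 372)
√(260 + s) = √(260 + 372) = √632 = 2*√158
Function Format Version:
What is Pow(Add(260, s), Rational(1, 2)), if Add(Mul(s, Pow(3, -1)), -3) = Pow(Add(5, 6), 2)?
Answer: Mul(2, Pow(158, Rational(1, 2))) ≈ 25.140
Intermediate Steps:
s = 372 (s = Add(9, Mul(3, Pow(Add(5, 6), 2))) = Add(9, Mul(3, Pow(11, 2))) = Add(9, Mul(3, 121)) = Add(9, 363) = 372)
Pow(Add(260, s), Rational(1, 2)) = Pow(Add(260, 372), Rational(1, 2)) = Pow(632, Rational(1, 2)) = Mul(2, Pow(158, Rational(1, 2)))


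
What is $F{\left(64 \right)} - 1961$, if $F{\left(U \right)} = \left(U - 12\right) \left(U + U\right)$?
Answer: $4695$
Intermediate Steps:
$F{\left(U \right)} = 2 U \left(-12 + U\right)$ ($F{\left(U \right)} = \left(-12 + U\right) 2 U = 2 U \left(-12 + U\right)$)
$F{\left(64 \right)} - 1961 = 2 \cdot 64 \left(-12 + 64\right) - 1961 = 2 \cdot 64 \cdot 52 - 1961 = 6656 - 1961 = 4695$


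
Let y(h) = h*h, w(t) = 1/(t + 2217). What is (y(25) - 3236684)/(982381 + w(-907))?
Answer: -4239237290/1286919111 ≈ -3.2941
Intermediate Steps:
w(t) = 1/(2217 + t)
y(h) = h²
(y(25) - 3236684)/(982381 + w(-907)) = (25² - 3236684)/(982381 + 1/(2217 - 907)) = (625 - 3236684)/(982381 + 1/1310) = -3236059/(982381 + 1/1310) = -3236059/1286919111/1310 = -3236059*1310/1286919111 = -4239237290/1286919111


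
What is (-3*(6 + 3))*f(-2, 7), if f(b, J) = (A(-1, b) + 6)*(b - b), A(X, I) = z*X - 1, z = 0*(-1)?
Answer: 0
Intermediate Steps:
z = 0
A(X, I) = -1 (A(X, I) = 0*X - 1 = 0 - 1 = -1)
f(b, J) = 0 (f(b, J) = (-1 + 6)*(b - b) = 5*0 = 0)
(-3*(6 + 3))*f(-2, 7) = -3*(6 + 3)*0 = -3*9*0 = -27*0 = 0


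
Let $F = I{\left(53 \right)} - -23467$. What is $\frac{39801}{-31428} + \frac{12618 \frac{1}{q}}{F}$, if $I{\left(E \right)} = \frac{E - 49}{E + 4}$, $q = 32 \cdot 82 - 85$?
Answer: $- \frac{45050179770223}{35578850973372} \approx -1.2662$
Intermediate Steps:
$q = 2539$ ($q = 2624 - 85 = 2539$)
$I{\left(E \right)} = \frac{-49 + E}{4 + E}$
$F = \frac{1337623}{57}$ ($F = \frac{-49 + 53}{4 + 53} - -23467 = \frac{1}{57} \cdot 4 + 23467 = \frac{4}{57} + 23467 = \frac{1337623}{57} \approx 23467.0$)
$\frac{39801}{-31428} + \frac{12618 \frac{1}{q}}{F} = \frac{39801}{-31428} + \frac{12618 \cdot \frac{1}{2539}}{\frac{1337623}{57}} = 39801 \left(- \frac{1}{31428}\right) + 12618 \cdot \frac{1}{2539} \cdot \frac{57}{1337623} = - \frac{13267}{10476} + \frac{12618}{2539} \cdot \frac{57}{1337623} = - \frac{13267}{10476} + \frac{719226}{3396224797} = - \frac{45050179770223}{35578850973372}$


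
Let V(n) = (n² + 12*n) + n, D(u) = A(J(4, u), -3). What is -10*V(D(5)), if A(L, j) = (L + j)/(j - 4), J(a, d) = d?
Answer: 1780/49 ≈ 36.327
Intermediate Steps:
A(L, j) = (L + j)/(-4 + j)
D(u) = 3/7 - u/7 (D(u) = (u - 3)/(-4 - 3) = (-3 + u)/(-7) = -(-3 + u)/7 = 3/7 - u/7)
V(n) = n² + 13*n
-10*V(D(5)) = -10*(3/7 - ⅐*5)*(13 + (3/7 - ⅐*5)) = -10*(3/7 - 5/7)*(13 + (3/7 - 5/7)) = -(-20)*(13 - 2/7)/7 = -(-20)*89/(7*7) = -10*(-178/49) = 1780/49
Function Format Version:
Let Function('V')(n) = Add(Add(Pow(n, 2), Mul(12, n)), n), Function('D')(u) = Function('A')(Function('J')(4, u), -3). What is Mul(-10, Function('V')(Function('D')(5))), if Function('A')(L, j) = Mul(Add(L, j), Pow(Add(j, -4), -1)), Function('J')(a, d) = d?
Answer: Rational(1780, 49) ≈ 36.327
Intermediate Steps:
Function('A')(L, j) = Mul(Pow(Add(-4, j), -1), Add(L, j)) (Function('A')(L, j) = Mul(Add(L, j), Pow(Add(-4, j), -1)) = Mul(Pow(Add(-4, j), -1), Add(L, j)))
Function('D')(u) = Add(Rational(3, 7), Mul(Rational(-1, 7), u)) (Function('D')(u) = Mul(Pow(Add(-4, -3), -1), Add(u, -3)) = Mul(Pow(-7, -1), Add(-3, u)) = Mul(Rational(-1, 7), Add(-3, u)) = Add(Rational(3, 7), Mul(Rational(-1, 7), u)))
Function('V')(n) = Add(Pow(n, 2), Mul(13, n))
Mul(-10, Function('V')(Function('D')(5))) = Mul(-10, Mul(Add(Rational(3, 7), Mul(Rational(-1, 7), 5)), Add(13, Add(Rational(3, 7), Mul(Rational(-1, 7), 5))))) = Mul(-10, Mul(Add(Rational(3, 7), Rational(-5, 7)), Add(13, Add(Rational(3, 7), Rational(-5, 7))))) = Mul(-10, Mul(Rational(-2, 7), Add(13, Rational(-2, 7)))) = Mul(-10, Mul(Rational(-2, 7), Rational(89, 7))) = Mul(-10, Rational(-178, 49)) = Rational(1780, 49)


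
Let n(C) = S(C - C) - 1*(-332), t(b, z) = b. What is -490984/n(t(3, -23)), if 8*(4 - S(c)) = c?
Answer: -61373/42 ≈ -1461.3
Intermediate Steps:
S(c) = 4 - c/8
n(C) = 336 (n(C) = (4 - (C - C)/8) - 1*(-332) = (4 - ⅛*0) + 332 = (4 + 0) + 332 = 4 + 332 = 336)
-490984/n(t(3, -23)) = -490984/336 = -490984*1/336 = -61373/42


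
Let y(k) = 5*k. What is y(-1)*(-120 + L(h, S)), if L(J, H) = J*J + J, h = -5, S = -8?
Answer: 500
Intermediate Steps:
L(J, H) = J + J**2 (L(J, H) = J**2 + J = J + J**2)
y(-1)*(-120 + L(h, S)) = (5*(-1))*(-120 - 5*(1 - 5)) = -5*(-120 - 5*(-4)) = -5*(-120 + 20) = -5*(-100) = 500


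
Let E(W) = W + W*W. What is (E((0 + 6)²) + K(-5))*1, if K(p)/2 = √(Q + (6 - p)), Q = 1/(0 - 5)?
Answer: 1332 + 6*√30/5 ≈ 1338.6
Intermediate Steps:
Q = -⅕ (Q = 1/(-5) = -⅕ ≈ -0.20000)
E(W) = W + W²
K(p) = 2*√(29/5 - p) (K(p) = 2*√(-⅕ + (6 - p)) = 2*√(29/5 - p))
(E((0 + 6)²) + K(-5))*1 = ((0 + 6)²*(1 + (0 + 6)²) + 2*√(145 - 25*(-5))/5)*1 = (6²*(1 + 6²) + 2*√(145 + 125)/5)*1 = (36*(1 + 36) + 2*√270/5)*1 = (36*37 + 2*(3*√30)/5)*1 = (1332 + 6*√30/5)*1 = 1332 + 6*√30/5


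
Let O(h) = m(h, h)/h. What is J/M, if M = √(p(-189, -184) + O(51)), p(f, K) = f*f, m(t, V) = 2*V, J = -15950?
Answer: -15950*√35723/35723 ≈ -84.389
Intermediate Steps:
p(f, K) = f²
O(h) = 2 (O(h) = (2*h)/h = 2)
M = √35723 (M = √((-189)² + 2) = √(35721 + 2) = √35723 ≈ 189.01)
J/M = -15950*√35723/35723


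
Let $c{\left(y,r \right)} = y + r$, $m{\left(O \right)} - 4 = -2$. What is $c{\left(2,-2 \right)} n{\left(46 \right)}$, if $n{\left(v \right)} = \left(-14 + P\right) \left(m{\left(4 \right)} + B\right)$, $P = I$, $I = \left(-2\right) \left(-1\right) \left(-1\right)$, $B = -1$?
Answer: $0$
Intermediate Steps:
$m{\left(O \right)} = 2$ ($m{\left(O \right)} = 4 - 2 = 2$)
$I = -2$ ($I = 2 \left(-1\right) = -2$)
$P = -2$
$n{\left(v \right)} = -16$ ($n{\left(v \right)} = \left(-14 - 2\right) \left(2 - 1\right) = \left(-16\right) 1 = -16$)
$c{\left(y,r \right)} = r + y$
$c{\left(2,-2 \right)} n{\left(46 \right)} = \left(-2 + 2\right) \left(-16\right) = 0 \left(-16\right) = 0$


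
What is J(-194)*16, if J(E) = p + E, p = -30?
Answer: -3584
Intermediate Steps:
J(E) = -30 + E
J(-194)*16 = (-30 - 194)*16 = -224*16 = -3584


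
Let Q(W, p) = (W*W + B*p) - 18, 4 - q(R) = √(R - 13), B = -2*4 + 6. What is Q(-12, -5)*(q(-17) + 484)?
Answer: 66368 - 136*I*√30 ≈ 66368.0 - 744.9*I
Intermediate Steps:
B = -2 (B = -8 + 6 = -2)
q(R) = 4 - √(-13 + R) (q(R) = 4 - √(R - 13) = 4 - √(-13 + R))
Q(W, p) = -18 + W² - 2*p (Q(W, p) = (W*W - 2*p) - 18 = (W² - 2*p) - 18 = -18 + W² - 2*p)
Q(-12, -5)*(q(-17) + 484) = (-18 + (-12)² - 2*(-5))*((4 - √(-13 - 17)) + 484) = (-18 + 144 + 10)*((4 - √(-30)) + 484) = 136*((4 - I*√30) + 484) = 136*(488 - I*√30) = 66368 - 136*I*√30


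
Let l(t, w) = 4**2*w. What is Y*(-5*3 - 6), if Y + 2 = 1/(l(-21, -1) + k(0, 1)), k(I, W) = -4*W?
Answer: 861/20 ≈ 43.050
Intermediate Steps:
l(t, w) = 16*w
Y = -41/20 (Y = -2 + 1/(16*(-1) - 4*1) = -2 + 1/(-16 - 4) = -2 + 1/(-20) = -2 - 1/20 = -41/20 ≈ -2.0500)
Y*(-5*3 - 6) = -41*(-5*3 - 6)/20 = -41*(-15 - 6)/20 = -41/20*(-21) = 861/20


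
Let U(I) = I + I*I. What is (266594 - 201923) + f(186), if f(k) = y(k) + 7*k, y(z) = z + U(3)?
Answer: 66171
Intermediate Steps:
U(I) = I + I²
y(z) = 12 + z (y(z) = z + 3*(1 + 3) = z + 3*4 = z + 12 = 12 + z)
f(k) = 12 + 8*k (f(k) = (12 + k) + 7*k = 12 + 8*k)
(266594 - 201923) + f(186) = (266594 - 201923) + (12 + 8*186) = 64671 + (12 + 1488) = 64671 + 1500 = 66171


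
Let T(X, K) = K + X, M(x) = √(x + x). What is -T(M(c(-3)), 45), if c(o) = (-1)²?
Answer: -45 - √2 ≈ -46.414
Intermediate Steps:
c(o) = 1
M(x) = √2*√x (M(x) = √(2*x) = √2*√x)
-T(M(c(-3)), 45) = -(45 + √2*√1) = -(45 + √2*1) = -(45 + √2) = -45 - √2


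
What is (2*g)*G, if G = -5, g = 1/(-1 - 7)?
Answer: 5/4 ≈ 1.2500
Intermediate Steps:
g = -1/8 (g = 1/(-8) = -1/8 ≈ -0.12500)
(2*g)*G = (2*(-1/8))*(-5) = -1/4*(-5) = 5/4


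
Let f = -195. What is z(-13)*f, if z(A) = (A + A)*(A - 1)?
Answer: -70980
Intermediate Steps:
z(A) = 2*A*(-1 + A) (z(A) = (2*A)*(-1 + A) = 2*A*(-1 + A))
z(-13)*f = (2*(-13)*(-1 - 13))*(-195) = (2*(-13)*(-14))*(-195) = 364*(-195) = -70980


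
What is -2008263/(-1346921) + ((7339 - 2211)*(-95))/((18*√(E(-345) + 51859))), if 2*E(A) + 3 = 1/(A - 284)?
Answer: 2008263/1346921 - 243580*√2279661427/97855101 ≈ -117.36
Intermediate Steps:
E(A) = -3/2 + 1/(2*(-284 + A)) (E(A) = -3/2 + 1/(2*(A - 284)) = -3/2 + 1/(2*(-284 + A)))
-2008263/(-1346921) + ((7339 - 2211)*(-95))/((18*√(E(-345) + 51859))) = -2008263/(-1346921) + ((7339 - 2211)*(-95))/((18*√((853 - 3*(-345))/(2*(-284 - 345)) + 51859))) = -2008263*(-1/1346921) + (5128*(-95))/((18*√((½)*(853 + 1035)/(-629) + 51859))) = 2008263/1346921 - 487160*1/(18*√((½)*(-1/629)*1888 + 51859)) = 2008263/1346921 - 487160*1/(18*√(-944/629 + 51859)) = 2008263/1346921 - 487160*√2279661427/195710202 = 2008263/1346921 - 243580*√2279661427/97855101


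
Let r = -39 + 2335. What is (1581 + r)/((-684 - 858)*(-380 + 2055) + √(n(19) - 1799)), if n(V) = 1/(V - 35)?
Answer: -10681290080/7115855065919 - 15508*I*√28785/106737825988785 ≈ -0.0015011 - 2.465e-8*I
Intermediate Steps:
n(V) = 1/(-35 + V)
r = 2296
(1581 + r)/((-684 - 858)*(-380 + 2055) + √(n(19) - 1799)) = (1581 + 2296)/((-684 - 858)*(-380 + 2055) + √(1/(-35 + 19) - 1799)) = 3877/(-1542*1675 + √(1/(-16) - 1799)) = 3877/(-2582850 + √(-1/16 - 1799)) = 3877/(-2582850 + √(-28785/16)) = 3877/(-2582850 + I*√28785/4)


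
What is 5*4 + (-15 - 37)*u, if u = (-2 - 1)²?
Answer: -448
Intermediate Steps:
u = 9 (u = (-3)² = 9)
5*4 + (-15 - 37)*u = 5*4 + (-15 - 37)*9 = 20 - 52*9 = 20 - 468 = -448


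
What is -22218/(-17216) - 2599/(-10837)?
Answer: 142760425/93284896 ≈ 1.5304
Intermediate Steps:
-22218/(-17216) - 2599/(-10837) = -22218*(-1/17216) - 2599*(-1/10837) = 11109/8608 + 2599/10837 = 142760425/93284896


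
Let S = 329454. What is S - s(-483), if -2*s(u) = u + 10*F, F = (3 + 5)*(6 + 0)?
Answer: 658905/2 ≈ 3.2945e+5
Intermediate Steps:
F = 48 (F = 8*6 = 48)
s(u) = -240 - u/2 (s(u) = -(u + 10*48)/2 = -(u + 480)/2 = -(480 + u)/2 = -240 - u/2)
S - s(-483) = 329454 - (-240 - 1/2*(-483)) = 329454 - (-240 + 483/2) = 329454 - 1*3/2 = 329454 - 3/2 = 658905/2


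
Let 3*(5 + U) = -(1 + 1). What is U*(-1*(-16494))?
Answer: -93466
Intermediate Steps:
U = -17/3 (U = -5 + (-(1 + 1))/3 = -5 + (-1*2)/3 = -5 + (⅓)*(-2) = -5 - ⅔ = -17/3 ≈ -5.6667)
U*(-1*(-16494)) = -(-17)*(-16494)/3 = -17/3*16494 = -93466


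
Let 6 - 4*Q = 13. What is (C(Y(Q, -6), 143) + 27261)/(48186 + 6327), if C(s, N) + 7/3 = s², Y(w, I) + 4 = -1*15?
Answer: 82859/163539 ≈ 0.50666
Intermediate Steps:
Q = -7/4 (Q = 3/2 - ¼*13 = 3/2 - 13/4 = -7/4 ≈ -1.7500)
Y(w, I) = -19 (Y(w, I) = -4 - 1*15 = -4 - 15 = -19)
C(s, N) = -7/3 + s²
(C(Y(Q, -6), 143) + 27261)/(48186 + 6327) = ((-7/3 + (-19)²) + 27261)/(48186 + 6327) = ((-7/3 + 361) + 27261)/54513 = (1076/3 + 27261)*(1/54513) = (82859/3)*(1/54513) = 82859/163539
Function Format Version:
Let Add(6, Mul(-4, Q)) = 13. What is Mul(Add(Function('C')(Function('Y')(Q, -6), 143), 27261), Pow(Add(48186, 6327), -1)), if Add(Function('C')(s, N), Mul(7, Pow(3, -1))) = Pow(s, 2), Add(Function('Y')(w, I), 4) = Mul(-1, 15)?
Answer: Rational(82859, 163539) ≈ 0.50666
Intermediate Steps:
Q = Rational(-7, 4) (Q = Add(Rational(3, 2), Mul(Rational(-1, 4), 13)) = Add(Rational(3, 2), Rational(-13, 4)) = Rational(-7, 4) ≈ -1.7500)
Function('Y')(w, I) = -19 (Function('Y')(w, I) = Add(-4, Mul(-1, 15)) = Add(-4, -15) = -19)
Function('C')(s, N) = Add(Rational(-7, 3), Pow(s, 2))
Mul(Add(Function('C')(Function('Y')(Q, -6), 143), 27261), Pow(Add(48186, 6327), -1)) = Mul(Add(Add(Rational(-7, 3), Pow(-19, 2)), 27261), Pow(Add(48186, 6327), -1)) = Mul(Add(Add(Rational(-7, 3), 361), 27261), Pow(54513, -1)) = Mul(Add(Rational(1076, 3), 27261), Rational(1, 54513)) = Mul(Rational(82859, 3), Rational(1, 54513)) = Rational(82859, 163539)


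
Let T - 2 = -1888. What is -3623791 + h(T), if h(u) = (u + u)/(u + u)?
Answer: -3623790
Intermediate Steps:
T = -1886 (T = 2 - 1888 = -1886)
h(u) = 1 (h(u) = (2*u)/((2*u)) = (2*u)*(1/(2*u)) = 1)
-3623791 + h(T) = -3623791 + 1 = -3623790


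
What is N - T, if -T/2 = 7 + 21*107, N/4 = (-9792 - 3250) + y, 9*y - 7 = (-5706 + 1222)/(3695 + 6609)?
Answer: -30691161/644 ≈ -47657.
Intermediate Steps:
y = 1879/2576 (y = 7/9 + ((-5706 + 1222)/(3695 + 6609))/9 = 7/9 + (-4484/10304)/9 = 7/9 + (-4484*1/10304)/9 = 7/9 + (⅑)*(-1121/2576) = 7/9 - 1121/23184 = 1879/2576 ≈ 0.72943)
N = -33594313/644 (N = 4*((-9792 - 3250) + 1879/2576) = 4*(-13042 + 1879/2576) = 4*(-33594313/2576) = -33594313/644 ≈ -52165.)
T = -4508 (T = -2*(7 + 21*107) = -2*(7 + 2247) = -2*2254 = -4508)
N - T = -33594313/644 - 1*(-4508) = -33594313/644 + 4508 = -30691161/644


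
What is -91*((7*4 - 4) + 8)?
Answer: -2912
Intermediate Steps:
-91*((7*4 - 4) + 8) = -91*((28 - 4) + 8) = -91*(24 + 8) = -91*32 = -2912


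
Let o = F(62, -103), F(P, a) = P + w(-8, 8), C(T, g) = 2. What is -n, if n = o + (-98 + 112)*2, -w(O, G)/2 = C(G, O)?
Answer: -86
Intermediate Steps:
w(O, G) = -4 (w(O, G) = -2*2 = -4)
F(P, a) = -4 + P (F(P, a) = P - 4 = -4 + P)
o = 58 (o = -4 + 62 = 58)
n = 86 (n = 58 + (-98 + 112)*2 = 58 + 14*2 = 58 + 28 = 86)
-n = -1*86 = -86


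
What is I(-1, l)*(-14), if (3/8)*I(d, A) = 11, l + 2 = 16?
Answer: -1232/3 ≈ -410.67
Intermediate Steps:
l = 14 (l = -2 + 16 = 14)
I(d, A) = 88/3 (I(d, A) = (8/3)*11 = 88/3)
I(-1, l)*(-14) = (88/3)*(-14) = -1232/3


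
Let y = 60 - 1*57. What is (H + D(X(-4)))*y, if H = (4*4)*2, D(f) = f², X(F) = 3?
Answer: 123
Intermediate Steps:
y = 3 (y = 60 - 57 = 3)
H = 32 (H = 16*2 = 32)
(H + D(X(-4)))*y = (32 + 3²)*3 = (32 + 9)*3 = 41*3 = 123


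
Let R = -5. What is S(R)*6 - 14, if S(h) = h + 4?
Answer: -20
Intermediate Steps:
S(h) = 4 + h
S(R)*6 - 14 = (4 - 5)*6 - 14 = -1*6 - 14 = -6 - 14 = -20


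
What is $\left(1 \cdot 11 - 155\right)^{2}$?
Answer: $20736$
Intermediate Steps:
$\left(1 \cdot 11 - 155\right)^{2} = \left(11 - 155\right)^{2} = \left(-144\right)^{2} = 20736$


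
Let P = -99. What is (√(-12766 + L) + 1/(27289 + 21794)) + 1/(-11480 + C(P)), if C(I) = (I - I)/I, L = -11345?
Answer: -37603/563472840 + 3*I*√2679 ≈ -6.6734e-5 + 155.28*I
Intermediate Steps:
C(I) = 0 (C(I) = 0/I = 0)
(√(-12766 + L) + 1/(27289 + 21794)) + 1/(-11480 + C(P)) = (√(-12766 - 11345) + 1/(27289 + 21794)) + 1/(-11480 + 0) = (√(-24111) + 1/49083) + 1/(-11480) = (3*I*√2679 + 1/49083) - 1/11480 = (1/49083 + 3*I*√2679) - 1/11480 = -37603/563472840 + 3*I*√2679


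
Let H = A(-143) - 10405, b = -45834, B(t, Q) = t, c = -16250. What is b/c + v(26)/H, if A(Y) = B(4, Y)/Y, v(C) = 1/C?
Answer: 68197190071/24178683750 ≈ 2.8205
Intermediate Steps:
A(Y) = 4/Y
H = -1487919/143 (H = 4/(-143) - 10405 = 4*(-1/143) - 10405 = -4/143 - 10405 = -1487919/143 ≈ -10405.)
b/c + v(26)/H = -45834/(-16250) + 1/(26*(-1487919/143)) = -45834*(-1/16250) + (1/26)*(-143/1487919) = 22917/8125 - 11/2975838 = 68197190071/24178683750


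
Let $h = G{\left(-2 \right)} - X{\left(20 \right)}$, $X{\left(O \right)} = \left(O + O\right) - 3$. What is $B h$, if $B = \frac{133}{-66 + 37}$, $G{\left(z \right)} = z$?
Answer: $\frac{5187}{29} \approx 178.86$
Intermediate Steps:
$X{\left(O \right)} = -3 + 2 O$ ($X{\left(O \right)} = 2 O - 3 = -3 + 2 O$)
$h = -39$ ($h = -2 - \left(-3 + 2 \cdot 20\right) = -2 - \left(-3 + 40\right) = -2 - 37 = -39$)
$B = - \frac{133}{29}$ ($B = \frac{133}{-29} = 133 \left(- \frac{1}{29}\right) = - \frac{133}{29} \approx -4.5862$)
$B h = \left(- \frac{133}{29}\right) \left(-39\right) = \frac{5187}{29}$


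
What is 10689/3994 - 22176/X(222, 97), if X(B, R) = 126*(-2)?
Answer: 362161/3994 ≈ 90.676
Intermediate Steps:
X(B, R) = -252
10689/3994 - 22176/X(222, 97) = 10689/3994 - 22176/(-252) = 10689*(1/3994) - 22176*(-1/252) = 10689/3994 + 88 = 362161/3994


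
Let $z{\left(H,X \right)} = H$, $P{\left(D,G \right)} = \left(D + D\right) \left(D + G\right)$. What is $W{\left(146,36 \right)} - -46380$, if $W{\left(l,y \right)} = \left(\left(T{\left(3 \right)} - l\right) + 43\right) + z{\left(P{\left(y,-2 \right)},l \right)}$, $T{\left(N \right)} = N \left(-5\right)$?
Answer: $48710$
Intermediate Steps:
$T{\left(N \right)} = - 5 N$
$P{\left(D,G \right)} = 2 D \left(D + G\right)$
$W{\left(l,y \right)} = 28 - l + 2 y \left(-2 + y\right)$ ($W{\left(l,y \right)} = \left(\left(\left(-5\right) 3 - l\right) + 43\right) + 2 y \left(y - 2\right) = \left(\left(-15 - l\right) + 43\right) + 2 y \left(-2 + y\right) = \left(28 - l\right) + 2 y \left(-2 + y\right) = 28 - l + 2 y \left(-2 + y\right)$)
$W{\left(146,36 \right)} - -46380 = \left(28 - 146 + 2 \cdot 36 \left(-2 + 36\right)\right) - -46380 = \left(28 - 146 + 2 \cdot 36 \cdot 34\right) + 46380 = \left(28 - 146 + 2448\right) + 46380 = 2330 + 46380 = 48710$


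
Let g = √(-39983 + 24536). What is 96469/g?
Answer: -96469*I*√15447/15447 ≈ -776.19*I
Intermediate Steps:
g = I*√15447 (g = √(-15447) = I*√15447 ≈ 124.29*I)
96469/g = 96469/((I*√15447)) = 96469*(-I*√15447/15447) = -96469*I*√15447/15447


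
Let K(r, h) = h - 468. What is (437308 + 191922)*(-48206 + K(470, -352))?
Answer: -30848629980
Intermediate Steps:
K(r, h) = -468 + h
(437308 + 191922)*(-48206 + K(470, -352)) = (437308 + 191922)*(-48206 + (-468 - 352)) = 629230*(-48206 - 820) = 629230*(-49026) = -30848629980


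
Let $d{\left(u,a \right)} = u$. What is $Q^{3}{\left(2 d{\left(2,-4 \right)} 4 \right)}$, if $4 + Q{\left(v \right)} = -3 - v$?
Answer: $-12167$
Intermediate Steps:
$Q{\left(v \right)} = -7 - v$ ($Q{\left(v \right)} = -4 - \left(3 + v\right) = -7 - v$)
$Q^{3}{\left(2 d{\left(2,-4 \right)} 4 \right)} = \left(-7 - 2 \cdot 2 \cdot 4\right)^{3} = \left(-7 - 4 \cdot 4\right)^{3} = \left(-7 - 16\right)^{3} = \left(-23\right)^{3} = -12167$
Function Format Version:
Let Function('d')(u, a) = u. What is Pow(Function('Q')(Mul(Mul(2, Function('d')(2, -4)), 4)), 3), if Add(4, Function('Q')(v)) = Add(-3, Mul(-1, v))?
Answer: -12167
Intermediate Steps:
Function('Q')(v) = Add(-7, Mul(-1, v)) (Function('Q')(v) = Add(-4, Add(-3, Mul(-1, v))) = Add(-7, Mul(-1, v)))
Pow(Function('Q')(Mul(Mul(2, Function('d')(2, -4)), 4)), 3) = Pow(Add(-7, Mul(-1, Mul(Mul(2, 2), 4))), 3) = Pow(Add(-7, Mul(-1, Mul(4, 4))), 3) = Pow(Add(-7, Mul(-1, 16)), 3) = Pow(Add(-7, -16), 3) = Pow(-23, 3) = -12167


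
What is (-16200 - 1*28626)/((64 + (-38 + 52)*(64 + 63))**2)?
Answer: -7471/565494 ≈ -0.013211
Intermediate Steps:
(-16200 - 1*28626)/((64 + (-38 + 52)*(64 + 63))**2) = (-16200 - 28626)/((64 + 14*127)**2) = -44826/(64 + 1778)**2 = -44826/(1842**2) = -44826/3392964 = -44826*1/3392964 = -7471/565494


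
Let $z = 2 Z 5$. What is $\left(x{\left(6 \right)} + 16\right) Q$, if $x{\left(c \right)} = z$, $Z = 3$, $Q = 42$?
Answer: $1932$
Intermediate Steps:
$z = 30$ ($z = 2 \cdot 3 \cdot 5 = 6 \cdot 5 = 30$)
$x{\left(c \right)} = 30$
$\left(x{\left(6 \right)} + 16\right) Q = \left(30 + 16\right) 42 = 46 \cdot 42 = 1932$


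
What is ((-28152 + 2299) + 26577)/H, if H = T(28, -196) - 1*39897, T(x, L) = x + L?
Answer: -724/40065 ≈ -0.018071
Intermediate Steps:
T(x, L) = L + x
H = -40065 (H = (-196 + 28) - 1*39897 = -168 - 39897 = -40065)
((-28152 + 2299) + 26577)/H = ((-28152 + 2299) + 26577)/(-40065) = (-25853 + 26577)*(-1/40065) = 724*(-1/40065) = -724/40065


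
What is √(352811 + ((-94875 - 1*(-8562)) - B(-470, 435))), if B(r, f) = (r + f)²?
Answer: √265273 ≈ 515.05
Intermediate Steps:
B(r, f) = (f + r)²
√(352811 + ((-94875 - 1*(-8562)) - B(-470, 435))) = √(352811 + ((-94875 - 1*(-8562)) - (435 - 470)²)) = √(352811 + ((-94875 + 8562) - 1*(-35)²)) = √(352811 + (-86313 - 1*1225)) = √(352811 + (-86313 - 1225)) = √(352811 - 87538) = √265273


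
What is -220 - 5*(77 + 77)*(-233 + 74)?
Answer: 122210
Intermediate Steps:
-220 - 5*(77 + 77)*(-233 + 74) = -220 - 770*(-159) = -220 - 5*(-24486) = -220 + 122430 = 122210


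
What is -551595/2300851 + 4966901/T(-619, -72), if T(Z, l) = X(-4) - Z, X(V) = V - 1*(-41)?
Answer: 11427737286431/1509358256 ≈ 7571.3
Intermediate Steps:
X(V) = 41 + V (X(V) = V + 41 = 41 + V)
T(Z, l) = 37 - Z (T(Z, l) = (41 - 4) - Z = 37 - Z)
-551595/2300851 + 4966901/T(-619, -72) = -551595/2300851 + 4966901/(37 - 1*(-619)) = -551595*1/2300851 + 4966901/(37 + 619) = -551595/2300851 + 4966901/656 = 11427737286431/1509358256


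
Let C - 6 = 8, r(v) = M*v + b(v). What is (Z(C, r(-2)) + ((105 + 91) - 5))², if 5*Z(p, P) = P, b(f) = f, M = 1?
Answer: 904401/25 ≈ 36176.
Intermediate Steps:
r(v) = 2*v (r(v) = 1*v + v = v + v = 2*v)
C = 14 (C = 6 + 8 = 14)
Z(p, P) = P/5
(Z(C, r(-2)) + ((105 + 91) - 5))² = ((2*(-2))/5 + ((105 + 91) - 5))² = ((⅕)*(-4) + (196 - 5))² = (-⅘ + 191)² = (951/5)² = 904401/25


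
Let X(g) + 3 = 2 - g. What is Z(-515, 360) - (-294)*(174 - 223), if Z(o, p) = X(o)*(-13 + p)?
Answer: 163952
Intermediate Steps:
X(g) = -1 - g (X(g) = -3 + (2 - g) = -1 - g)
Z(o, p) = (-1 - o)*(-13 + p)
Z(-515, 360) - (-294)*(174 - 223) = -(1 - 515)*(-13 + 360) - (-294)*(174 - 223) = -1*(-514)*347 - (-294)*(-49) = 178358 - 1*14406 = 178358 - 14406 = 163952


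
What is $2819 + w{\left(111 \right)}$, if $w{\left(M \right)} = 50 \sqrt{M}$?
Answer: $2819 + 50 \sqrt{111} \approx 3345.8$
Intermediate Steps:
$2819 + w{\left(111 \right)} = 2819 + 50 \sqrt{111}$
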